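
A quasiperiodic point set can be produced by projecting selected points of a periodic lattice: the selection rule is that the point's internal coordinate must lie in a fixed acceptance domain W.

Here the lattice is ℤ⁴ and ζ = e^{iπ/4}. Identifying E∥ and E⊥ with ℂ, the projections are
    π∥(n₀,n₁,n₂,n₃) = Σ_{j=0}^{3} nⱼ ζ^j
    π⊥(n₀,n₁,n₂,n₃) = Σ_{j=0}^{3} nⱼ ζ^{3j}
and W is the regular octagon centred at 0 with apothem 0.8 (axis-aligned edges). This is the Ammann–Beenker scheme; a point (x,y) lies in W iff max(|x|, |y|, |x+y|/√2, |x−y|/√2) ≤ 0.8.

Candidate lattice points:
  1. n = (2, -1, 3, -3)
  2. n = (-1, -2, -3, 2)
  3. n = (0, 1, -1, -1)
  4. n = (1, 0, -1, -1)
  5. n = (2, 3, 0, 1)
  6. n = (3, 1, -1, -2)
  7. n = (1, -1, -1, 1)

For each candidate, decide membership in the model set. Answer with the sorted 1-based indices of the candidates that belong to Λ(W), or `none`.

Internal map: ζ^{3j} for j=0..3 gives (1,0), (−√2/2,√2/2), (0,−1), (√2/2,√2/2).
#1 (2, -1, 3, -3): internal (0.58579, -5.82843); octagon support 5.82843 vs apothem 0.8 → ∉ W
#2 (-1, -2, -3, 2): internal (1.82843, 3.00000); octagon support 3.41421 vs apothem 0.8 → ∉ W
#3 (0, 1, -1, -1): internal (-1.41421, 1.00000); octagon support 1.70711 vs apothem 0.8 → ∉ W
#4 (1, 0, -1, -1): internal (0.29289, 0.29289); octagon support 0.41421 vs apothem 0.8 → ∈ W
#5 (2, 3, 0, 1): internal (0.58579, 2.82843); octagon support 2.82843 vs apothem 0.8 → ∉ W
#6 (3, 1, -1, -2): internal (0.87868, 0.29289); octagon support 0.87868 vs apothem 0.8 → ∉ W
#7 (1, -1, -1, 1): internal (2.41421, 1.00000); octagon support 2.41421 vs apothem 0.8 → ∉ W

4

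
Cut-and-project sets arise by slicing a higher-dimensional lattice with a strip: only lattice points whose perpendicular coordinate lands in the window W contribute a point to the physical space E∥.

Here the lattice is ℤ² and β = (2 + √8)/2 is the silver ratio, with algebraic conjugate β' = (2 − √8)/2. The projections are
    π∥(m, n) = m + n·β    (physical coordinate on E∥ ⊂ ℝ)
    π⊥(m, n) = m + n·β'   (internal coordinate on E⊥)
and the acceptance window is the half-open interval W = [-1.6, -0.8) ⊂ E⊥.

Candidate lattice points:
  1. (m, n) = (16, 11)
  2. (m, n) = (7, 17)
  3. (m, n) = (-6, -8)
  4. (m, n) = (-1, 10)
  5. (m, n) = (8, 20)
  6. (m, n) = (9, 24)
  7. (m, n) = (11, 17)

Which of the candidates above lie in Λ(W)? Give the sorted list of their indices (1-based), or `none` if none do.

6

Numerically β ≈ 2.414214 and β' = −1/β ≈ -0.414214.
[1] lift (16,11): star map gives 11.443651; window check -1.6 ≤ 11.443651 < -0.8 is false → out
[2] lift (7,17): star map gives -0.041631; window check -1.6 ≤ -0.041631 < -0.8 is false → out
[3] lift (-6,-8): star map gives -2.686292; window check -1.6 ≤ -2.686292 < -0.8 is false → out
[4] lift (-1,10): star map gives -5.142136; window check -1.6 ≤ -5.142136 < -0.8 is false → out
[5] lift (8,20): star map gives -0.284271; window check -1.6 ≤ -0.284271 < -0.8 is false → out
[6] lift (9,24): star map gives -0.941125; window check -1.6 ≤ -0.941125 < -0.8 is true → IN Λ
[7] lift (11,17): star map gives 3.958369; window check -1.6 ≤ 3.958369 < -0.8 is false → out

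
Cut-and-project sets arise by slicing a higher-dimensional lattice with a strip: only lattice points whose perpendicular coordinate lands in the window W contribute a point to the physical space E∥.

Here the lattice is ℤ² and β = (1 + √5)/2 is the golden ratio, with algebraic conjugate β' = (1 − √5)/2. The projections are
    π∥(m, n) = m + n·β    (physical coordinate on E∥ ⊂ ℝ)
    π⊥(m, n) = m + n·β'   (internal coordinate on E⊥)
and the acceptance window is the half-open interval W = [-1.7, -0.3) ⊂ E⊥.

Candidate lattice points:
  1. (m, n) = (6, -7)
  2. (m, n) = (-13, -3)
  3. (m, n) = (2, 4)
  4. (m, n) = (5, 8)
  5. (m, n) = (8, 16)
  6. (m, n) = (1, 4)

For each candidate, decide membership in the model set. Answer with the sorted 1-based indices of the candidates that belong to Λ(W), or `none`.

3, 6

Numerically β ≈ 1.61803 and β' = −1/β ≈ -0.61803.
#1 (6,-7): internal coord 6 + (-7)·β' = +10.32624; +10.32624 ∉ [-1.7, -0.3) → out
#2 (-13,-3): internal coord -13 + (-3)·β' = -11.14590; -11.14590 ∉ [-1.7, -0.3) → out
#3 (2,4): internal coord 2 + (4)·β' = -0.47214; -0.47214 ∈ [-1.7, -0.3) → IN Λ
#4 (5,8): internal coord 5 + (8)·β' = +0.05573; +0.05573 ∉ [-1.7, -0.3) → out
#5 (8,16): internal coord 8 + (16)·β' = -1.88854; -1.88854 ∉ [-1.7, -0.3) → out
#6 (1,4): internal coord 1 + (4)·β' = -1.47214; -1.47214 ∈ [-1.7, -0.3) → IN Λ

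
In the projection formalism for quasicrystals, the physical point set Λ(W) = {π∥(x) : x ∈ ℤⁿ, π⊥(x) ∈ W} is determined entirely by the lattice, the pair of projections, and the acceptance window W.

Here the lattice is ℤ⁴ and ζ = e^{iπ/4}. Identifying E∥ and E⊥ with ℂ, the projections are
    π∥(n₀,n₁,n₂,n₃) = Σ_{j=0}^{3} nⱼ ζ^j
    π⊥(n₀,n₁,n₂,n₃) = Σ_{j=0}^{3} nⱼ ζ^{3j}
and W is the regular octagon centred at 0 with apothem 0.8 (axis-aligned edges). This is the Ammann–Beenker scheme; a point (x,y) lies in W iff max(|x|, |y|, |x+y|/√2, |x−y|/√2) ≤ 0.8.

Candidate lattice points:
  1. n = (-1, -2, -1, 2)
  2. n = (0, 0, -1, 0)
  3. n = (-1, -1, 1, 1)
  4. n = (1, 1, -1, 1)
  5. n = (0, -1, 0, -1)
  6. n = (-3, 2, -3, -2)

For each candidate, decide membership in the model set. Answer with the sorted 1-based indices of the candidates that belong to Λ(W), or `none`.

none

Internal map: ζ^{3j} for j=0..3 gives (1,0), (−√2/2,√2/2), (0,−1), (√2/2,√2/2).
candidate 1: n = (-1, -2, -1, 2) → π⊥ ≈ (+1.8284, +1.0000); max(|x|,|y|,|x±y|/√2) = 2.0000 > 0.8 ⇒ ∉ W
candidate 2: n = (0, 0, -1, 0) → π⊥ ≈ (+0.0000, +1.0000); max(|x|,|y|,|x±y|/√2) = 1.0000 > 0.8 ⇒ ∉ W
candidate 3: n = (-1, -1, 1, 1) → π⊥ ≈ (+0.4142, -1.0000); max(|x|,|y|,|x±y|/√2) = 1.0000 > 0.8 ⇒ ∉ W
candidate 4: n = (1, 1, -1, 1) → π⊥ ≈ (+1.0000, +2.4142); max(|x|,|y|,|x±y|/√2) = 2.4142 > 0.8 ⇒ ∉ W
candidate 5: n = (0, -1, 0, -1) → π⊥ ≈ (+0.0000, -1.4142); max(|x|,|y|,|x±y|/√2) = 1.4142 > 0.8 ⇒ ∉ W
candidate 6: n = (-3, 2, -3, -2) → π⊥ ≈ (-5.8284, +3.0000); max(|x|,|y|,|x±y|/√2) = 6.2426 > 0.8 ⇒ ∉ W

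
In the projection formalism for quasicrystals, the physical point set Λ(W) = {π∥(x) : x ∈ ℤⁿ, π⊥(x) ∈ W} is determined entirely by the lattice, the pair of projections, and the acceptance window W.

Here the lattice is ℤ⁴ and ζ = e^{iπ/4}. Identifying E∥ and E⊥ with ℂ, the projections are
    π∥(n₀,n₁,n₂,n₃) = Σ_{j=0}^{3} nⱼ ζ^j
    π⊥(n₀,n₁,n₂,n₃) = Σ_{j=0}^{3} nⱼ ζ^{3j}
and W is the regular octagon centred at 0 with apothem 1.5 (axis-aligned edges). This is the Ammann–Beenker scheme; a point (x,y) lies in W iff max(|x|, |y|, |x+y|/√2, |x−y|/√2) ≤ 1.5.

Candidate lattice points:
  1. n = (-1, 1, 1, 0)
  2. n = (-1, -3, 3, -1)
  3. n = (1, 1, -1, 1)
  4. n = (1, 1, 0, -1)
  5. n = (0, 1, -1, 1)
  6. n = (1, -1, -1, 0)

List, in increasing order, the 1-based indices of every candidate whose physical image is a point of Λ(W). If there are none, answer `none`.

4

With ζ = e^{iπ/4} the internal vectors are ζ^0,ζ^3,ζ^6,ζ^9.
#1 (-1, 1, 1, 0): internal (-1.707107, -0.292893); octagon support 1.707107 vs apothem 1.5 → ∉ W
#2 (-1, -3, 3, -1): internal (0.414214, -5.828427); octagon support 5.828427 vs apothem 1.5 → ∉ W
#3 (1, 1, -1, 1): internal (1.000000, 2.414214); octagon support 2.414214 vs apothem 1.5 → ∉ W
#4 (1, 1, 0, -1): internal (-0.414214, 0.000000); octagon support 0.414214 vs apothem 1.5 → ∈ W
#5 (0, 1, -1, 1): internal (0.000000, 2.414214); octagon support 2.414214 vs apothem 1.5 → ∉ W
#6 (1, -1, -1, 0): internal (1.707107, 0.292893); octagon support 1.707107 vs apothem 1.5 → ∉ W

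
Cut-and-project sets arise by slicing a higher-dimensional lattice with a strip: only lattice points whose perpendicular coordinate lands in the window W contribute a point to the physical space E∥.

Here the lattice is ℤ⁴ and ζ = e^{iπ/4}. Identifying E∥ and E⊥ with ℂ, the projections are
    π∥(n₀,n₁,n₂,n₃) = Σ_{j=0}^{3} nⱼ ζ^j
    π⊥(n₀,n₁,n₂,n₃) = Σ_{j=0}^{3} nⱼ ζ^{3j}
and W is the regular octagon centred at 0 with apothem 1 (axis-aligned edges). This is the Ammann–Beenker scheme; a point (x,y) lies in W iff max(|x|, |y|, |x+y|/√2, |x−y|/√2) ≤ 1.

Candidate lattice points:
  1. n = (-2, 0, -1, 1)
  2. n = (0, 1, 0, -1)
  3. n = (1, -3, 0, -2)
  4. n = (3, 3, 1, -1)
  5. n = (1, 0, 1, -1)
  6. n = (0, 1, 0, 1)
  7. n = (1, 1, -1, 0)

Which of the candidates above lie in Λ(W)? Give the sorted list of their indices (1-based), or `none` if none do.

4

Internal map: ζ^{3j} for j=0..3 gives (1,0), (−√2/2,√2/2), (0,−1), (√2/2,√2/2).
#1 (-2, 0, -1, 1): internal (-1.292893, 1.707107); octagon support 2.121320 vs apothem 1 → ∉ W
#2 (0, 1, 0, -1): internal (-1.414214, 0.000000); octagon support 1.414214 vs apothem 1 → ∉ W
#3 (1, -3, 0, -2): internal (1.707107, -3.535534); octagon support 3.707107 vs apothem 1 → ∉ W
#4 (3, 3, 1, -1): internal (0.171573, 0.414214); octagon support 0.414214 vs apothem 1 → ∈ W
#5 (1, 0, 1, -1): internal (0.292893, -1.707107); octagon support 1.707107 vs apothem 1 → ∉ W
#6 (0, 1, 0, 1): internal (0.000000, 1.414214); octagon support 1.414214 vs apothem 1 → ∉ W
#7 (1, 1, -1, 0): internal (0.292893, 1.707107); octagon support 1.707107 vs apothem 1 → ∉ W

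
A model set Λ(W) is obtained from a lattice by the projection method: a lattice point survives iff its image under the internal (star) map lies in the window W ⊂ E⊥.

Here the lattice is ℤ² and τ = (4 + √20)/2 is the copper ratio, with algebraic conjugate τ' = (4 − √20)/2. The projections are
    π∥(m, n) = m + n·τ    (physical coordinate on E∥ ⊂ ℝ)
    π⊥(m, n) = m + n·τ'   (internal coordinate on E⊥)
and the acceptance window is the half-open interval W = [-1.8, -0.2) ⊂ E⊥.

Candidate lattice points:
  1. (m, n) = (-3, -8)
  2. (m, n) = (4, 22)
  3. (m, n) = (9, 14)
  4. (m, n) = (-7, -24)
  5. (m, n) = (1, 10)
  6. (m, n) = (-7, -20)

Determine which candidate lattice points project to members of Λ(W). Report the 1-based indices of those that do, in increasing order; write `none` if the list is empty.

τ' = (4−√20)/2 ≈ -0.23607.
[1] lift (-3,-8): star map gives -1.11146; window check -1.8 ≤ -1.11146 < -0.2 is true → IN Λ
[2] lift (4,22): star map gives -1.19350; window check -1.8 ≤ -1.19350 < -0.2 is true → IN Λ
[3] lift (9,14): star map gives 5.69505; window check -1.8 ≤ 5.69505 < -0.2 is false → out
[4] lift (-7,-24): star map gives -1.33437; window check -1.8 ≤ -1.33437 < -0.2 is true → IN Λ
[5] lift (1,10): star map gives -1.36068; window check -1.8 ≤ -1.36068 < -0.2 is true → IN Λ
[6] lift (-7,-20): star map gives -2.27864; window check -1.8 ≤ -2.27864 < -0.2 is false → out

1, 2, 4, 5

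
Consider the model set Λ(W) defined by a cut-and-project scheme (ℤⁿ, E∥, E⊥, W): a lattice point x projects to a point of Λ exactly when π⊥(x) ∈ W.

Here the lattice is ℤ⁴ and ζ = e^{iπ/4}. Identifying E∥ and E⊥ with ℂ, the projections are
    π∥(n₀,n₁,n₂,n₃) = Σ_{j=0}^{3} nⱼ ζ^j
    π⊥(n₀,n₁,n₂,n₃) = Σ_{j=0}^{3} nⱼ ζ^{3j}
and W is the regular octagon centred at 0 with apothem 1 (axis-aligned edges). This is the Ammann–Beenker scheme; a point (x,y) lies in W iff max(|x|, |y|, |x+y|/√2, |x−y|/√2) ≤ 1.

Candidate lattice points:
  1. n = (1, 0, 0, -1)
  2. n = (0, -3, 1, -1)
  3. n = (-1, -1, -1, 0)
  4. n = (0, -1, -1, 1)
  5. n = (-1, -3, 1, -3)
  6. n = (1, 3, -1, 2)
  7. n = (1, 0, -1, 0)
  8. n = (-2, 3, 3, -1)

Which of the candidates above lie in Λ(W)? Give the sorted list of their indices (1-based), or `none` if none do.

1, 3

π⊥(n) = n₀ + n₁ζ³ + n₂ζ⁶ + n₃ζ⁹ where ζ = e^{iπ/4}.
#1 (1, 0, 0, -1): internal (0.29289, -0.70711); octagon support 0.70711 vs apothem 1 → ∈ W
#2 (0, -3, 1, -1): internal (1.41421, -3.82843); octagon support 3.82843 vs apothem 1 → ∉ W
#3 (-1, -1, -1, 0): internal (-0.29289, 0.29289); octagon support 0.41421 vs apothem 1 → ∈ W
#4 (0, -1, -1, 1): internal (1.41421, 1.00000); octagon support 1.70711 vs apothem 1 → ∉ W
#5 (-1, -3, 1, -3): internal (-1.00000, -5.24264); octagon support 5.24264 vs apothem 1 → ∉ W
#6 (1, 3, -1, 2): internal (0.29289, 4.53553); octagon support 4.53553 vs apothem 1 → ∉ W
#7 (1, 0, -1, 0): internal (1.00000, 1.00000); octagon support 1.41421 vs apothem 1 → ∉ W
#8 (-2, 3, 3, -1): internal (-4.82843, -1.58579); octagon support 4.82843 vs apothem 1 → ∉ W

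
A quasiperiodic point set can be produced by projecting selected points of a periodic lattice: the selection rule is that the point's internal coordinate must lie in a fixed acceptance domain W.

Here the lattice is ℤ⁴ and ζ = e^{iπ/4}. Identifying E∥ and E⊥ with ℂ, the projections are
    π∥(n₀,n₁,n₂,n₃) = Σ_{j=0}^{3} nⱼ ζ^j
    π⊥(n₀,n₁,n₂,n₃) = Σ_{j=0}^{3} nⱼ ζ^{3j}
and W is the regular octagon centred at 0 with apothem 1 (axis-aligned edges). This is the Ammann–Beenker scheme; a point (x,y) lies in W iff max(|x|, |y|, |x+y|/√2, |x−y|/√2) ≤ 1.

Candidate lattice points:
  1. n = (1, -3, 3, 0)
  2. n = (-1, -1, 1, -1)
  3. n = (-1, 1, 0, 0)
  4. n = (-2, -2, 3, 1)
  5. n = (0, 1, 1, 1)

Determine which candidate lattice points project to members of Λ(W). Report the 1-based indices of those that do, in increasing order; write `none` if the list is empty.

5

Internal map: ζ^{3j} for j=0..3 gives (1,0), (−√2/2,√2/2), (0,−1), (√2/2,√2/2).
candidate 1: n = (1, -3, 3, 0) → π⊥ ≈ (+3.12132, -5.12132); max(|x|,|y|,|x±y|/√2) = 5.82843 > 1 ⇒ ∉ W
candidate 2: n = (-1, -1, 1, -1) → π⊥ ≈ (-1.00000, -2.41421); max(|x|,|y|,|x±y|/√2) = 2.41421 > 1 ⇒ ∉ W
candidate 3: n = (-1, 1, 0, 0) → π⊥ ≈ (-1.70711, +0.70711); max(|x|,|y|,|x±y|/√2) = 1.70711 > 1 ⇒ ∉ W
candidate 4: n = (-2, -2, 3, 1) → π⊥ ≈ (+0.12132, -3.70711); max(|x|,|y|,|x±y|/√2) = 3.70711 > 1 ⇒ ∉ W
candidate 5: n = (0, 1, 1, 1) → π⊥ ≈ (+0.00000, +0.41421); max(|x|,|y|,|x±y|/√2) = 0.41421 ≤ 1 ⇒ ∈ W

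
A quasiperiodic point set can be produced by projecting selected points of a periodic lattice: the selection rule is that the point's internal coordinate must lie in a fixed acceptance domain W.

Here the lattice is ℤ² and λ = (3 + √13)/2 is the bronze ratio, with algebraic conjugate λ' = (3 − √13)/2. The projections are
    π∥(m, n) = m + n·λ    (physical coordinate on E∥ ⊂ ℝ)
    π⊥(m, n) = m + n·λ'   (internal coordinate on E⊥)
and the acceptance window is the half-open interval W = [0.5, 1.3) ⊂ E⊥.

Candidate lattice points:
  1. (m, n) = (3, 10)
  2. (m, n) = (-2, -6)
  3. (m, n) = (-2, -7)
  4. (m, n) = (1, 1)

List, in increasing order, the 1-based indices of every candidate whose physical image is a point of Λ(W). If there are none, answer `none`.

4

Compute λ' = (3−√13)/2 = -0.302776, so π⊥(m,n) = m -0.302776·n.
candidate 1: (m,n)=(3,10) → π∥ = 3+10·λ ≈ 36.027756, π⊥ = 3+10·λ' ≈ -0.027756 ∉ [0.5, 1.3) ⇒ out
candidate 2: (m,n)=(-2,-6) → π∥ = -2-6·λ ≈ -21.816654, π⊥ = -2-6·λ' ≈ -0.183346 ∉ [0.5, 1.3) ⇒ out
candidate 3: (m,n)=(-2,-7) → π∥ = -2-7·λ ≈ -25.119429, π⊥ = -2-7·λ' ≈ 0.119429 ∉ [0.5, 1.3) ⇒ out
candidate 4: (m,n)=(1,1) → π∥ = 1+1·λ ≈ 4.302776, π⊥ = 1+1·λ' ≈ 0.697224 ∈ [0.5, 1.3) ⇒ IN Λ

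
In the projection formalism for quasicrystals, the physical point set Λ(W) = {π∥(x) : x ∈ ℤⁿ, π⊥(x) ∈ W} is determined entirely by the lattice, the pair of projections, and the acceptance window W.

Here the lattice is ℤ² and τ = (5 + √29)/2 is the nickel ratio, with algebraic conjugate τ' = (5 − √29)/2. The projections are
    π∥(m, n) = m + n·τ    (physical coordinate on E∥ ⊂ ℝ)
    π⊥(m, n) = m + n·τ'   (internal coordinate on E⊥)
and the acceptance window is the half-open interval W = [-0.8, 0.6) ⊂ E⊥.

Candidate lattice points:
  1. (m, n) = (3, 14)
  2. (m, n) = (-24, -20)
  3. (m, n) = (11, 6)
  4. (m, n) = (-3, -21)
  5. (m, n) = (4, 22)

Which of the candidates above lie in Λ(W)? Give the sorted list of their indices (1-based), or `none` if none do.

1, 5

τ' = (5−√29)/2 ≈ -0.1926.
[1] lift (3,14): star map gives 0.3038; window check -0.8 ≤ 0.3038 < 0.6 is true → IN Λ
[2] lift (-24,-20): star map gives -20.1484; window check -0.8 ≤ -20.1484 < 0.6 is false → out
[3] lift (11,6): star map gives 9.8445; window check -0.8 ≤ 9.8445 < 0.6 is false → out
[4] lift (-3,-21): star map gives 1.0442; window check -0.8 ≤ 1.0442 < 0.6 is false → out
[5] lift (4,22): star map gives -0.2368; window check -0.8 ≤ -0.2368 < 0.6 is true → IN Λ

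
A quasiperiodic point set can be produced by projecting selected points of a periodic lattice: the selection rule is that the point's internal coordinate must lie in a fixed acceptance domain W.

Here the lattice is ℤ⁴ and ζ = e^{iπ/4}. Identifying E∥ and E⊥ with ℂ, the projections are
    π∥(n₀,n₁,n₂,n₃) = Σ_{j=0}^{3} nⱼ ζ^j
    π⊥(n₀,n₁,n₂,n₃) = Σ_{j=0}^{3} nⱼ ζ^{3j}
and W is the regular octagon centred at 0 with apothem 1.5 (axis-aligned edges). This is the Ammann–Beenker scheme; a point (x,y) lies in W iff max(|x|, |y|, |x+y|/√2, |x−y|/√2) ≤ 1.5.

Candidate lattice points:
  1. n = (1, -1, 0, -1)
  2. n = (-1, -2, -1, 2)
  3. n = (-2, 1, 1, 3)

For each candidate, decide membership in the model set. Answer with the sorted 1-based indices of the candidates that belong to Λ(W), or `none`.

none

Internal map: ζ^{3j} for j=0..3 gives (1,0), (−√2/2,√2/2), (0,−1), (√2/2,√2/2).
candidate 1: n = (1, -1, 0, -1) → π⊥ ≈ (+1.00000, -1.41421); max(|x|,|y|,|x±y|/√2) = 1.70711 > 1.5 ⇒ ∉ W
candidate 2: n = (-1, -2, -1, 2) → π⊥ ≈ (+1.82843, +1.00000); max(|x|,|y|,|x±y|/√2) = 2.00000 > 1.5 ⇒ ∉ W
candidate 3: n = (-2, 1, 1, 3) → π⊥ ≈ (-0.58579, +1.82843); max(|x|,|y|,|x±y|/√2) = 1.82843 > 1.5 ⇒ ∉ W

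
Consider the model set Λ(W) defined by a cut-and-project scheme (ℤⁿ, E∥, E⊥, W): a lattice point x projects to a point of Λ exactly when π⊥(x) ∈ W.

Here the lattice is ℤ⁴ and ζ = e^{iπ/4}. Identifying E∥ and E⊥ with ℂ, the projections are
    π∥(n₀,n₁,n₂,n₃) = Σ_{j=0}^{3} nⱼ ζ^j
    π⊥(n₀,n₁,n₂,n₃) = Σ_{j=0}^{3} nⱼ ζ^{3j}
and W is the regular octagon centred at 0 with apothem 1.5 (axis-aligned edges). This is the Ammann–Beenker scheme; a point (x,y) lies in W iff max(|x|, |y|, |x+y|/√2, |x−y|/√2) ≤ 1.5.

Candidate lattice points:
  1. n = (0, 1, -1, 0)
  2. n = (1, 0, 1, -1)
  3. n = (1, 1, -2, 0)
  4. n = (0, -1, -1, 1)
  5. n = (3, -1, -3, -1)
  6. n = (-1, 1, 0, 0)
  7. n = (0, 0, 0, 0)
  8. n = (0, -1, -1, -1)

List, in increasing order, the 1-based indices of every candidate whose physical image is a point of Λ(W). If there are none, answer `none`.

With ζ = e^{iπ/4} the internal vectors are ζ^0,ζ^3,ζ^6,ζ^9.
#1 (0, 1, -1, 0): internal (-0.70711, 1.70711); octagon support 1.70711 vs apothem 1.5 → ∉ W
#2 (1, 0, 1, -1): internal (0.29289, -1.70711); octagon support 1.70711 vs apothem 1.5 → ∉ W
#3 (1, 1, -2, 0): internal (0.29289, 2.70711); octagon support 2.70711 vs apothem 1.5 → ∉ W
#4 (0, -1, -1, 1): internal (1.41421, 1.00000); octagon support 1.70711 vs apothem 1.5 → ∉ W
#5 (3, -1, -3, -1): internal (3.00000, 1.58579); octagon support 3.24264 vs apothem 1.5 → ∉ W
#6 (-1, 1, 0, 0): internal (-1.70711, 0.70711); octagon support 1.70711 vs apothem 1.5 → ∉ W
#7 (0, 0, 0, 0): internal (0.00000, 0.00000); octagon support 0.00000 vs apothem 1.5 → ∈ W
#8 (0, -1, -1, -1): internal (0.00000, -0.41421); octagon support 0.41421 vs apothem 1.5 → ∈ W

7, 8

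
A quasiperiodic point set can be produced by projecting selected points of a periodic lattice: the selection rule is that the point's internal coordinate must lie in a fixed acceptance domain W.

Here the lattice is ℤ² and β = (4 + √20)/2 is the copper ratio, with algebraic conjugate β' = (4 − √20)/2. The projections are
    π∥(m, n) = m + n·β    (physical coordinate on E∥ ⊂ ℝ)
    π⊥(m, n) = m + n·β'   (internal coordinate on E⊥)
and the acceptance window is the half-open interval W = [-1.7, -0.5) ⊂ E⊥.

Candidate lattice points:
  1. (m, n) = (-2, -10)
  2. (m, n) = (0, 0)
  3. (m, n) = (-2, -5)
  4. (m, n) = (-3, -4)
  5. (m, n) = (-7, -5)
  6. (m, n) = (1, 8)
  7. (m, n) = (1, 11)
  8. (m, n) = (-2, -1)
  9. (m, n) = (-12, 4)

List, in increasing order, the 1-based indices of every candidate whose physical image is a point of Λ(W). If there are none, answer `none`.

Numerically β ≈ 4.2361 and β' = −1/β ≈ -0.2361.
#1 (-2,-10): internal coord -2 + (-10)·β' = +0.3607; +0.3607 ∉ [-1.7, -0.5) → out
#2 (0,0): internal coord 0 + (0)·β' = +0.0000; +0.0000 ∉ [-1.7, -0.5) → out
#3 (-2,-5): internal coord -2 + (-5)·β' = -0.8197; -0.8197 ∈ [-1.7, -0.5) → IN Λ
#4 (-3,-4): internal coord -3 + (-4)·β' = -2.0557; -2.0557 ∉ [-1.7, -0.5) → out
#5 (-7,-5): internal coord -7 + (-5)·β' = -5.8197; -5.8197 ∉ [-1.7, -0.5) → out
#6 (1,8): internal coord 1 + (8)·β' = -0.8885; -0.8885 ∈ [-1.7, -0.5) → IN Λ
#7 (1,11): internal coord 1 + (11)·β' = -1.5967; -1.5967 ∈ [-1.7, -0.5) → IN Λ
#8 (-2,-1): internal coord -2 + (-1)·β' = -1.7639; -1.7639 ∉ [-1.7, -0.5) → out
#9 (-12,4): internal coord -12 + (4)·β' = -12.9443; -12.9443 ∉ [-1.7, -0.5) → out

3, 6, 7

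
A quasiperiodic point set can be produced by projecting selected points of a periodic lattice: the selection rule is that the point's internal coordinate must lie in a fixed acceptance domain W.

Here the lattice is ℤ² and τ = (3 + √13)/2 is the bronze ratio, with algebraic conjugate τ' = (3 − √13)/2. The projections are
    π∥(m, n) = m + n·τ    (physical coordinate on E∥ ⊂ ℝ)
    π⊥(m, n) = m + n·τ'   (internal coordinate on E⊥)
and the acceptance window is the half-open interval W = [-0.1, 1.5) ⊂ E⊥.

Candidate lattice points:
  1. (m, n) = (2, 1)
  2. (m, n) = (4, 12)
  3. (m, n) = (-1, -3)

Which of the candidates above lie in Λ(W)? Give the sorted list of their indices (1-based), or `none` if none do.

2, 3

τ' = (3−√13)/2 ≈ -0.30278.
#1 (2,1): internal coord 2 + (1)·τ' = +1.69722; +1.69722 ∉ [-0.1, 1.5) → out
#2 (4,12): internal coord 4 + (12)·τ' = +0.36669; +0.36669 ∈ [-0.1, 1.5) → IN Λ
#3 (-1,-3): internal coord -1 + (-3)·τ' = -0.09167; -0.09167 ∈ [-0.1, 1.5) → IN Λ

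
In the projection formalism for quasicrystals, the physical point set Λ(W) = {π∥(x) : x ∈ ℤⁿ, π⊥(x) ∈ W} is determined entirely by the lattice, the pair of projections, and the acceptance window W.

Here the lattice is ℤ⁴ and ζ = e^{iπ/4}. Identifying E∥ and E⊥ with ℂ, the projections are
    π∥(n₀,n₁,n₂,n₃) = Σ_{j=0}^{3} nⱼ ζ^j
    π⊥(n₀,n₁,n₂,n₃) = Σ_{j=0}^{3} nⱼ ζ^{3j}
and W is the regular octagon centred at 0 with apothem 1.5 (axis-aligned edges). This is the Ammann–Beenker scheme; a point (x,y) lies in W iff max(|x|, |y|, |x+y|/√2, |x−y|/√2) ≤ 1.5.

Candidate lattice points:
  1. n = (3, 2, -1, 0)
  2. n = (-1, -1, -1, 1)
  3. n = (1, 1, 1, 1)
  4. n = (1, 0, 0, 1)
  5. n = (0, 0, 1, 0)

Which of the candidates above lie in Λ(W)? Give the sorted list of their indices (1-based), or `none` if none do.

π⊥(n) = n₀ + n₁ζ³ + n₂ζ⁶ + n₃ζ⁹ where ζ = e^{iπ/4}.
candidate 1: n = (3, 2, -1, 0) → π⊥ ≈ (+1.585786, +2.414214); max(|x|,|y|,|x±y|/√2) = 2.828427 > 1.5 ⇒ ∉ W
candidate 2: n = (-1, -1, -1, 1) → π⊥ ≈ (+0.414214, +1.000000); max(|x|,|y|,|x±y|/√2) = 1.000000 ≤ 1.5 ⇒ ∈ W
candidate 3: n = (1, 1, 1, 1) → π⊥ ≈ (+1.000000, +0.414214); max(|x|,|y|,|x±y|/√2) = 1.000000 ≤ 1.5 ⇒ ∈ W
candidate 4: n = (1, 0, 0, 1) → π⊥ ≈ (+1.707107, +0.707107); max(|x|,|y|,|x±y|/√2) = 1.707107 > 1.5 ⇒ ∉ W
candidate 5: n = (0, 0, 1, 0) → π⊥ ≈ (+0.000000, -1.000000); max(|x|,|y|,|x±y|/√2) = 1.000000 ≤ 1.5 ⇒ ∈ W

2, 3, 5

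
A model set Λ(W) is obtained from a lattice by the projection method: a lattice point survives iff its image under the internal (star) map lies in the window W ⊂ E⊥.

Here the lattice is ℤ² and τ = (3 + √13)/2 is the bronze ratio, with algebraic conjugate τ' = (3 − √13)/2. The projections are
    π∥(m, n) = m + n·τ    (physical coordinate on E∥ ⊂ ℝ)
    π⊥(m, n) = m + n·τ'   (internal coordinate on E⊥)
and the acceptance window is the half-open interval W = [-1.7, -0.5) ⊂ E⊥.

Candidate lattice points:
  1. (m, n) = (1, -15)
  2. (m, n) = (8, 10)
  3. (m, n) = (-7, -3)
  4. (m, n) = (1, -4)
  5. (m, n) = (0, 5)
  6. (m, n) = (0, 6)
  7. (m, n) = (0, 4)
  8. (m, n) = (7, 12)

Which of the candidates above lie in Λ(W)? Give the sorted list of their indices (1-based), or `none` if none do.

5, 7

Compute τ' = (3−√13)/2 = -0.302776, so π⊥(m,n) = m -0.302776·n.
#1 (1,-15): internal coord 1 + (-15)·τ' = +5.541635; +5.541635 ∉ [-1.7, -0.5) → out
#2 (8,10): internal coord 8 + (10)·τ' = +4.972244; +4.972244 ∉ [-1.7, -0.5) → out
#3 (-7,-3): internal coord -7 + (-3)·τ' = -6.091673; -6.091673 ∉ [-1.7, -0.5) → out
#4 (1,-4): internal coord 1 + (-4)·τ' = +2.211103; +2.211103 ∉ [-1.7, -0.5) → out
#5 (0,5): internal coord 0 + (5)·τ' = -1.513878; -1.513878 ∈ [-1.7, -0.5) → IN Λ
#6 (0,6): internal coord 0 + (6)·τ' = -1.816654; -1.816654 ∉ [-1.7, -0.5) → out
#7 (0,4): internal coord 0 + (4)·τ' = -1.211103; -1.211103 ∈ [-1.7, -0.5) → IN Λ
#8 (7,12): internal coord 7 + (12)·τ' = +3.366692; +3.366692 ∉ [-1.7, -0.5) → out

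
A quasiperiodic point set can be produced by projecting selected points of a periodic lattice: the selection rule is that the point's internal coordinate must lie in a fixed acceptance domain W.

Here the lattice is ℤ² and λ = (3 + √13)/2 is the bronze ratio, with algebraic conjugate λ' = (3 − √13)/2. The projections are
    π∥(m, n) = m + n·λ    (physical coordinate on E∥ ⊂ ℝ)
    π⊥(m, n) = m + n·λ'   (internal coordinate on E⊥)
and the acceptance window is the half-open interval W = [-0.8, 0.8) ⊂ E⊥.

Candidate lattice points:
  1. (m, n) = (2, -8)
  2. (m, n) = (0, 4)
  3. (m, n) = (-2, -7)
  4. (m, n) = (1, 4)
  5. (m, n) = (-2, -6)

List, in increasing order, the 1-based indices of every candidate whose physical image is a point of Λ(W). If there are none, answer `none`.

3, 4, 5

λ' = (3−√13)/2 ≈ -0.302776.
#1 (2,-8): internal coord 2 + (-8)·λ' = +4.422205; +4.422205 ∉ [-0.8, 0.8) → out
#2 (0,4): internal coord 0 + (4)·λ' = -1.211103; -1.211103 ∉ [-0.8, 0.8) → out
#3 (-2,-7): internal coord -2 + (-7)·λ' = +0.119429; +0.119429 ∈ [-0.8, 0.8) → IN Λ
#4 (1,4): internal coord 1 + (4)·λ' = -0.211103; -0.211103 ∈ [-0.8, 0.8) → IN Λ
#5 (-2,-6): internal coord -2 + (-6)·λ' = -0.183346; -0.183346 ∈ [-0.8, 0.8) → IN Λ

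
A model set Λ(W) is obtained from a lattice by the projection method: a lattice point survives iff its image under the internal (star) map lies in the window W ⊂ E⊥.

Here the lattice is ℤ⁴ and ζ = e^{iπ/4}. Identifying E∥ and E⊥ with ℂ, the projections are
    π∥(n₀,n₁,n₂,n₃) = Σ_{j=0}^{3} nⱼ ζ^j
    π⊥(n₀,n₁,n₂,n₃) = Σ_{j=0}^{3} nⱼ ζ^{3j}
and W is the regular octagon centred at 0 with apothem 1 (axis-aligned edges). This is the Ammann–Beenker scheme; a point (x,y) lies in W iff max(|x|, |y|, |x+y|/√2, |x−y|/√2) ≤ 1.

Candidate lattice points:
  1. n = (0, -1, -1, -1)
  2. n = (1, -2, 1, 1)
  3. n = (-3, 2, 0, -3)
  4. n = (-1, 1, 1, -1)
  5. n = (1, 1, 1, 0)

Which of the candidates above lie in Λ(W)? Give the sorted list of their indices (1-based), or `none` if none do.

1, 5

π⊥(n) = n₀ + n₁ζ³ + n₂ζ⁶ + n₃ζ⁹ where ζ = e^{iπ/4}.
#1 (0, -1, -1, -1): internal (0.00000, -0.41421); octagon support 0.41421 vs apothem 1 → ∈ W
#2 (1, -2, 1, 1): internal (3.12132, -1.70711); octagon support 3.41421 vs apothem 1 → ∉ W
#3 (-3, 2, 0, -3): internal (-6.53553, -0.70711); octagon support 6.53553 vs apothem 1 → ∉ W
#4 (-1, 1, 1, -1): internal (-2.41421, -1.00000); octagon support 2.41421 vs apothem 1 → ∉ W
#5 (1, 1, 1, 0): internal (0.29289, -0.29289); octagon support 0.41421 vs apothem 1 → ∈ W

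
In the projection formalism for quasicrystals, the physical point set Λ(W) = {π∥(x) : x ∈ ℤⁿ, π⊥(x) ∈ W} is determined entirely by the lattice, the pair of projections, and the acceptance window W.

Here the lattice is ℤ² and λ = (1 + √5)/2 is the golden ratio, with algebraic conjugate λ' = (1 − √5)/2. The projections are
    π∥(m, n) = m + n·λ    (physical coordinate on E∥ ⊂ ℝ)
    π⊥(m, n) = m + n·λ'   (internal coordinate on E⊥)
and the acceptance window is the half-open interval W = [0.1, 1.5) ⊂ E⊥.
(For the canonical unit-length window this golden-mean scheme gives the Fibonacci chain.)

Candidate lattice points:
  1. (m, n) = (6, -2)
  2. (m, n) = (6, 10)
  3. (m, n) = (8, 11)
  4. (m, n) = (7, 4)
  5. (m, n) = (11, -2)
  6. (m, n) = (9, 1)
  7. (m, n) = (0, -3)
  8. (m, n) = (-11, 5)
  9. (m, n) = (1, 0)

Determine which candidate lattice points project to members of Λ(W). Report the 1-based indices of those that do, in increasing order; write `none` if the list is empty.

3, 9

Compute λ' = (1−√5)/2 = -0.618034, so π⊥(m,n) = m -0.618034·n.
candidate 1: (m,n)=(6,-2) → π∥ = 6-2·λ ≈ 2.763932, π⊥ = 6-2·λ' ≈ 7.236068 ∉ [0.1, 1.5) ⇒ out
candidate 2: (m,n)=(6,10) → π∥ = 6+10·λ ≈ 22.180340, π⊥ = 6+10·λ' ≈ -0.180340 ∉ [0.1, 1.5) ⇒ out
candidate 3: (m,n)=(8,11) → π∥ = 8+11·λ ≈ 25.798374, π⊥ = 8+11·λ' ≈ 1.201626 ∈ [0.1, 1.5) ⇒ IN Λ
candidate 4: (m,n)=(7,4) → π∥ = 7+4·λ ≈ 13.472136, π⊥ = 7+4·λ' ≈ 4.527864 ∉ [0.1, 1.5) ⇒ out
candidate 5: (m,n)=(11,-2) → π∥ = 11-2·λ ≈ 7.763932, π⊥ = 11-2·λ' ≈ 12.236068 ∉ [0.1, 1.5) ⇒ out
candidate 6: (m,n)=(9,1) → π∥ = 9+1·λ ≈ 10.618034, π⊥ = 9+1·λ' ≈ 8.381966 ∉ [0.1, 1.5) ⇒ out
candidate 7: (m,n)=(0,-3) → π∥ = 0-3·λ ≈ -4.854102, π⊥ = 0-3·λ' ≈ 1.854102 ∉ [0.1, 1.5) ⇒ out
candidate 8: (m,n)=(-11,5) → π∥ = -11+5·λ ≈ -2.909830, π⊥ = -11+5·λ' ≈ -14.090170 ∉ [0.1, 1.5) ⇒ out
candidate 9: (m,n)=(1,0) → π∥ = 1+0·λ ≈ 1.000000, π⊥ = 1+0·λ' ≈ 1.000000 ∈ [0.1, 1.5) ⇒ IN Λ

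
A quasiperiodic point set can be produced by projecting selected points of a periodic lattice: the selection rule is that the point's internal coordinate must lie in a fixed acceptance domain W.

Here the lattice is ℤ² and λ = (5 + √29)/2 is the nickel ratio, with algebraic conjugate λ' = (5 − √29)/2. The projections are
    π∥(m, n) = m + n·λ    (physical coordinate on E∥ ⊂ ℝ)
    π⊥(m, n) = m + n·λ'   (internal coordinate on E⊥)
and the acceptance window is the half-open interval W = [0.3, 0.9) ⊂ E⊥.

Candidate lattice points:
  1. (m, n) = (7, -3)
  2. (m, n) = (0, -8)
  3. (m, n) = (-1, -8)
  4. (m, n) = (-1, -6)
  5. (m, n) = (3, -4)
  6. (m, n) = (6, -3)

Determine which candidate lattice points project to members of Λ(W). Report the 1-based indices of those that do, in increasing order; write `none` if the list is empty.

Numerically λ ≈ 5.1926 and λ' = −1/λ ≈ -0.1926.
candidate 1: (m,n)=(7,-3) → π∥ = 7-3·λ ≈ -8.5777, π⊥ = 7-3·λ' ≈ 7.5777 ∉ [0.3, 0.9) ⇒ out
candidate 2: (m,n)=(0,-8) → π∥ = 0-8·λ ≈ -41.5407, π⊥ = 0-8·λ' ≈ 1.5407 ∉ [0.3, 0.9) ⇒ out
candidate 3: (m,n)=(-1,-8) → π∥ = -1-8·λ ≈ -42.5407, π⊥ = -1-8·λ' ≈ 0.5407 ∈ [0.3, 0.9) ⇒ IN Λ
candidate 4: (m,n)=(-1,-6) → π∥ = -1-6·λ ≈ -32.1555, π⊥ = -1-6·λ' ≈ 0.1555 ∉ [0.3, 0.9) ⇒ out
candidate 5: (m,n)=(3,-4) → π∥ = 3-4·λ ≈ -17.7703, π⊥ = 3-4·λ' ≈ 3.7703 ∉ [0.3, 0.9) ⇒ out
candidate 6: (m,n)=(6,-3) → π∥ = 6-3·λ ≈ -9.5777, π⊥ = 6-3·λ' ≈ 6.5777 ∉ [0.3, 0.9) ⇒ out

3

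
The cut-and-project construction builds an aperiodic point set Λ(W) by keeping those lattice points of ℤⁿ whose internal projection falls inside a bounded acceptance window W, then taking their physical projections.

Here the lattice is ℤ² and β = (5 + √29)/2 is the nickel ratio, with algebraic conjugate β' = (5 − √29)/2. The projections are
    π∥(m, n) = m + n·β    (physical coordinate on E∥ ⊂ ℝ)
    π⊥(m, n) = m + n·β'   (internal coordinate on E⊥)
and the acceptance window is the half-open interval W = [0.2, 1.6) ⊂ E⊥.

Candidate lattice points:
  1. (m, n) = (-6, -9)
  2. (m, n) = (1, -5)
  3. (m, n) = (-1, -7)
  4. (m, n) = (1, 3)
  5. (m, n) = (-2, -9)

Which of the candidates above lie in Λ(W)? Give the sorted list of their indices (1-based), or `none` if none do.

3, 4

Numerically β ≈ 5.1926 and β' = −1/β ≈ -0.1926.
candidate 1: (m,n)=(-6,-9) → π∥ = -6-9·β ≈ -52.7332, π⊥ = -6-9·β' ≈ -4.2668 ∉ [0.2, 1.6) ⇒ out
candidate 2: (m,n)=(1,-5) → π∥ = 1-5·β ≈ -24.9629, π⊥ = 1-5·β' ≈ 1.9629 ∉ [0.2, 1.6) ⇒ out
candidate 3: (m,n)=(-1,-7) → π∥ = -1-7·β ≈ -37.3481, π⊥ = -1-7·β' ≈ 0.3481 ∈ [0.2, 1.6) ⇒ IN Λ
candidate 4: (m,n)=(1,3) → π∥ = 1+3·β ≈ 16.5777, π⊥ = 1+3·β' ≈ 0.4223 ∈ [0.2, 1.6) ⇒ IN Λ
candidate 5: (m,n)=(-2,-9) → π∥ = -2-9·β ≈ -48.7332, π⊥ = -2-9·β' ≈ -0.2668 ∉ [0.2, 1.6) ⇒ out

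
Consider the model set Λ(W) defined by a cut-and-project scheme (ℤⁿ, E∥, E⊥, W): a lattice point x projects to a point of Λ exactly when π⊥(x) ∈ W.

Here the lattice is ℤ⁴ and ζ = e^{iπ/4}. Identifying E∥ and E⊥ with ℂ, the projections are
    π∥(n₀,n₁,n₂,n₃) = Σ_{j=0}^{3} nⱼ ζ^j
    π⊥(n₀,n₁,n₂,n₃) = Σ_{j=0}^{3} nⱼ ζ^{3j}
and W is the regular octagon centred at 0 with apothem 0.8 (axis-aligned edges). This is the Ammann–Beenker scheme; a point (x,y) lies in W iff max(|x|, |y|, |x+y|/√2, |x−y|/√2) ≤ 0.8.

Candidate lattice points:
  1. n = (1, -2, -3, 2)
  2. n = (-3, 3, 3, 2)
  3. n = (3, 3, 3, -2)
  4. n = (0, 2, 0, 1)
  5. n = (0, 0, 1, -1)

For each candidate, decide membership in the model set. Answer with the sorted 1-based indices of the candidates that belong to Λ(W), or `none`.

With ζ = e^{iπ/4} the internal vectors are ζ^0,ζ^3,ζ^6,ζ^9.
#1 (1, -2, -3, 2): internal (3.82843, 3.00000); octagon support 4.82843 vs apothem 0.8 → ∉ W
#2 (-3, 3, 3, 2): internal (-3.70711, 0.53553); octagon support 3.70711 vs apothem 0.8 → ∉ W
#3 (3, 3, 3, -2): internal (-0.53553, -2.29289); octagon support 2.29289 vs apothem 0.8 → ∉ W
#4 (0, 2, 0, 1): internal (-0.70711, 2.12132); octagon support 2.12132 vs apothem 0.8 → ∉ W
#5 (0, 0, 1, -1): internal (-0.70711, -1.70711); octagon support 1.70711 vs apothem 0.8 → ∉ W

none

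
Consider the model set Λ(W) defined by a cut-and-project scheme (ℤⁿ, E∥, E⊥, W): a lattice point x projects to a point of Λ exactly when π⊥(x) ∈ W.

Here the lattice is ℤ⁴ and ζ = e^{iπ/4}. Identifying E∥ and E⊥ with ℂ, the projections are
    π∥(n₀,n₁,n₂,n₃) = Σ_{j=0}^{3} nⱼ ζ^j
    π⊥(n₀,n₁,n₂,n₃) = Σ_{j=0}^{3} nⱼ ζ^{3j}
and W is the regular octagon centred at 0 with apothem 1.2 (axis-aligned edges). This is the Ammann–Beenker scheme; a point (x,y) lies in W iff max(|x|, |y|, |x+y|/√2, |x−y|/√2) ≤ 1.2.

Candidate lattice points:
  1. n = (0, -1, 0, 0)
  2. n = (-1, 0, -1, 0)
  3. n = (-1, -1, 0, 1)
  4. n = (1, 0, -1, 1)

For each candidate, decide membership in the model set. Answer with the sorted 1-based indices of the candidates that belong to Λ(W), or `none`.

π⊥(n) = n₀ + n₁ζ³ + n₂ζ⁶ + n₃ζ⁹ where ζ = e^{iπ/4}.
#1 (0, -1, 0, 0): internal (0.70711, -0.70711); octagon support 1.00000 vs apothem 1.2 → ∈ W
#2 (-1, 0, -1, 0): internal (-1.00000, 1.00000); octagon support 1.41421 vs apothem 1.2 → ∉ W
#3 (-1, -1, 0, 1): internal (0.41421, 0.00000); octagon support 0.41421 vs apothem 1.2 → ∈ W
#4 (1, 0, -1, 1): internal (1.70711, 1.70711); octagon support 2.41421 vs apothem 1.2 → ∉ W

1, 3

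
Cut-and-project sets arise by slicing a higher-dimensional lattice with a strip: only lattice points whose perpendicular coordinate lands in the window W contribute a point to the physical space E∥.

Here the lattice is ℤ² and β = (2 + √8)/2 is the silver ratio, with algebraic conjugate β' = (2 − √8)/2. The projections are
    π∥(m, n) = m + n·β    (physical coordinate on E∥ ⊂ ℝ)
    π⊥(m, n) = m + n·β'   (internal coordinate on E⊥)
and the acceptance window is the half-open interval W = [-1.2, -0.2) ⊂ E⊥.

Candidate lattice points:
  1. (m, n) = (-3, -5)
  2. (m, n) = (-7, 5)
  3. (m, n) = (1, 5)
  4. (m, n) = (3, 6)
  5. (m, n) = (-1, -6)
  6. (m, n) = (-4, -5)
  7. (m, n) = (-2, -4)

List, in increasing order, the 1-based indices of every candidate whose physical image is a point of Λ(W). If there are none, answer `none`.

β' = (2−√8)/2 ≈ -0.41421.
#1 (-3,-5): internal coord -3 + (-5)·β' = -0.92893; -0.92893 ∈ [-1.2, -0.2) → IN Λ
#2 (-7,5): internal coord -7 + (5)·β' = -9.07107; -9.07107 ∉ [-1.2, -0.2) → out
#3 (1,5): internal coord 1 + (5)·β' = -1.07107; -1.07107 ∈ [-1.2, -0.2) → IN Λ
#4 (3,6): internal coord 3 + (6)·β' = +0.51472; +0.51472 ∉ [-1.2, -0.2) → out
#5 (-1,-6): internal coord -1 + (-6)·β' = +1.48528; +1.48528 ∉ [-1.2, -0.2) → out
#6 (-4,-5): internal coord -4 + (-5)·β' = -1.92893; -1.92893 ∉ [-1.2, -0.2) → out
#7 (-2,-4): internal coord -2 + (-4)·β' = -0.34315; -0.34315 ∈ [-1.2, -0.2) → IN Λ

1, 3, 7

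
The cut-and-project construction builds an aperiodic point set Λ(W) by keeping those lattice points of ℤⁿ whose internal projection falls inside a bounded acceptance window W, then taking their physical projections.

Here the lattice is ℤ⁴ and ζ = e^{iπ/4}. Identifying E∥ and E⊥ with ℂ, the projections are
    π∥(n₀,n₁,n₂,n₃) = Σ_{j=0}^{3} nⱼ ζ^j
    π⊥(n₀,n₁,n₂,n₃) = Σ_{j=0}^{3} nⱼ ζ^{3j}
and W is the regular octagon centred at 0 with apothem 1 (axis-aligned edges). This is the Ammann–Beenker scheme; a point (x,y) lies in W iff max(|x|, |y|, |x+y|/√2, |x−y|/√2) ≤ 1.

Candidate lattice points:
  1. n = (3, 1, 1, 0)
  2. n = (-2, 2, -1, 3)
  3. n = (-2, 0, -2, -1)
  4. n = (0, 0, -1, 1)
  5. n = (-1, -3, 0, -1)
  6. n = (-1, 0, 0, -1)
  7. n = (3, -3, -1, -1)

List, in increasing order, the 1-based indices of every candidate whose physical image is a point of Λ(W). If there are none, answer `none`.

π⊥(n) = n₀ + n₁ζ³ + n₂ζ⁶ + n₃ζ⁹ where ζ = e^{iπ/4}.
candidate 1: n = (3, 1, 1, 0) → π⊥ ≈ (+2.29289, -0.29289); max(|x|,|y|,|x±y|/√2) = 2.29289 > 1 ⇒ ∉ W
candidate 2: n = (-2, 2, -1, 3) → π⊥ ≈ (-1.29289, +4.53553); max(|x|,|y|,|x±y|/√2) = 4.53553 > 1 ⇒ ∉ W
candidate 3: n = (-2, 0, -2, -1) → π⊥ ≈ (-2.70711, +1.29289); max(|x|,|y|,|x±y|/√2) = 2.82843 > 1 ⇒ ∉ W
candidate 4: n = (0, 0, -1, 1) → π⊥ ≈ (+0.70711, +1.70711); max(|x|,|y|,|x±y|/√2) = 1.70711 > 1 ⇒ ∉ W
candidate 5: n = (-1, -3, 0, -1) → π⊥ ≈ (+0.41421, -2.82843); max(|x|,|y|,|x±y|/√2) = 2.82843 > 1 ⇒ ∉ W
candidate 6: n = (-1, 0, 0, -1) → π⊥ ≈ (-1.70711, -0.70711); max(|x|,|y|,|x±y|/√2) = 1.70711 > 1 ⇒ ∉ W
candidate 7: n = (3, -3, -1, -1) → π⊥ ≈ (+4.41421, -1.82843); max(|x|,|y|,|x±y|/√2) = 4.41421 > 1 ⇒ ∉ W

none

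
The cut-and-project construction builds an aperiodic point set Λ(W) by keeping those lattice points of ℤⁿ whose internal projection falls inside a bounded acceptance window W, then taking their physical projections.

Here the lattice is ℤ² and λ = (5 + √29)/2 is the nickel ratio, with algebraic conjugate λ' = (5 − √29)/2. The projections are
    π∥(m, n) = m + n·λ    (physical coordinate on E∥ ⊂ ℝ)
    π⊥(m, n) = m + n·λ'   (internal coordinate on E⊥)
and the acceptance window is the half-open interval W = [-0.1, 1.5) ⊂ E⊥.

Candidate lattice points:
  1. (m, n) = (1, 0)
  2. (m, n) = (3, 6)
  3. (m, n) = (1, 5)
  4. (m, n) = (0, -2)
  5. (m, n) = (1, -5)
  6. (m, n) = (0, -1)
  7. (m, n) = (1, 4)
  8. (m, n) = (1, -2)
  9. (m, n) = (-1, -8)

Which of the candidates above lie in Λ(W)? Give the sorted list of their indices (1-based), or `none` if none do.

Compute λ' = (5−√29)/2 = -0.192582, so π⊥(m,n) = m -0.192582·n.
#1 (1,0): internal coord 1 + (0)·λ' = +1.000000; +1.000000 ∈ [-0.1, 1.5) → IN Λ
#2 (3,6): internal coord 3 + (6)·λ' = +1.844506; +1.844506 ∉ [-0.1, 1.5) → out
#3 (1,5): internal coord 1 + (5)·λ' = +0.037088; +0.037088 ∈ [-0.1, 1.5) → IN Λ
#4 (0,-2): internal coord 0 + (-2)·λ' = +0.385165; +0.385165 ∈ [-0.1, 1.5) → IN Λ
#5 (1,-5): internal coord 1 + (-5)·λ' = +1.962912; +1.962912 ∉ [-0.1, 1.5) → out
#6 (0,-1): internal coord 0 + (-1)·λ' = +0.192582; +0.192582 ∈ [-0.1, 1.5) → IN Λ
#7 (1,4): internal coord 1 + (4)·λ' = +0.229670; +0.229670 ∈ [-0.1, 1.5) → IN Λ
#8 (1,-2): internal coord 1 + (-2)·λ' = +1.385165; +1.385165 ∈ [-0.1, 1.5) → IN Λ
#9 (-1,-8): internal coord -1 + (-8)·λ' = +0.540659; +0.540659 ∈ [-0.1, 1.5) → IN Λ

1, 3, 4, 6, 7, 8, 9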